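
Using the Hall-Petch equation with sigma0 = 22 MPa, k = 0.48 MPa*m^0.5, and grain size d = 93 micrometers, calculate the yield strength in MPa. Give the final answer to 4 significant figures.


sigma_y = sigma0 + k / sqrt(d)
d = 93 um = 9.3e-05 m
sigma_y = 22 + 0.48 / sqrt(9.3e-05)
sigma_y = 71.77 MPa


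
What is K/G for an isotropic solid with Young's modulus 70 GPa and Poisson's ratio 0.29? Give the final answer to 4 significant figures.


G = E / (2*(1+nu))
G = 70 / (2*(1+0.29)) = 27.1318 GPa
K = E / (3*(1-2*nu))
K = 70 / (3*(1-2*0.29)) = 55.5556 GPa
K/G = 55.5556 / 27.1318 = 2.048


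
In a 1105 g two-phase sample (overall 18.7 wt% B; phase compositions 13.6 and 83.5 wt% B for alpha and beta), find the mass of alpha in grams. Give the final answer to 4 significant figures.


f_alpha = (C_beta - C0) / (C_beta - C_alpha)
f_alpha = (83.5 - 18.7) / (83.5 - 13.6) = 0.927039
m_alpha = f_alpha * m_total = 0.927039 * 1105 = 1024 g


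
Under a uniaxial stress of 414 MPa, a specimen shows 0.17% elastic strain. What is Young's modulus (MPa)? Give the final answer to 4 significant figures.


E = sigma / epsilon
epsilon = 0.17% = 1.7e-03
E = 414 / 1.7e-03
E = 243500 MPa


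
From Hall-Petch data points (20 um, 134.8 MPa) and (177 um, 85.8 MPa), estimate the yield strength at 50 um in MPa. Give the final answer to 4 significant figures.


sigma_y = sigma0 + k / sqrt(d)
1/sqrt(d1) = 1/sqrt(2e-05) = 223.607;  1/sqrt(d2) = 75.1646
k = (sigma1 - sigma2) / (1/sqrt(d1) - 1/sqrt(d2)) = (134.8 - 85.8) / (223.607 - 75.1646) = 0.330095 MPa*m^0.5
sigma0 = sigma1 - k/sqrt(d1) = 134.8 - 0.330095*223.607 = 60.9886 MPa
sigma_y(d3) = 60.9886 + 0.330095 / sqrt(5e-05) = 107.7 MPa


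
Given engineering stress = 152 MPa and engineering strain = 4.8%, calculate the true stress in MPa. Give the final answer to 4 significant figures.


sigma_true = sigma_eng * (1 + epsilon_eng)
sigma_true = 152 * (1 + 0.048)
sigma_true = 159.3 MPa


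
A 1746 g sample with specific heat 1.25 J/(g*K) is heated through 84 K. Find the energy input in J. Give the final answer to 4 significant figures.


Q = m * cp * dT
Q = 1746 * 1.25 * 84
Q = 183300 J


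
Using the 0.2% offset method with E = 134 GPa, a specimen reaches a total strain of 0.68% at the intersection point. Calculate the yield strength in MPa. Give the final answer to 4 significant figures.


Offset strain = 0.002
Elastic strain at yield = total_strain - offset = 6.8e-03 - 0.002 = 4.8e-03
sigma_y = E * elastic_strain = 134000 * 4.8e-03
sigma_y = 643.2 MPa


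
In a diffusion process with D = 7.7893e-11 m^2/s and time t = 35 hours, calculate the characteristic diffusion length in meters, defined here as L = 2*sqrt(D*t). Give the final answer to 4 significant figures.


t = 35 hr = 126000 s
Diffusion length = 2*sqrt(D*t)
= 2*sqrt(7.7893e-11 * 126000)
= 6.266e-03 m


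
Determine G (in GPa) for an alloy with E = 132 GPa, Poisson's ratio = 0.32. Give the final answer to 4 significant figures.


G = E / (2*(1+nu))
G = 132 / (2*(1+0.32))
G = 50 GPa


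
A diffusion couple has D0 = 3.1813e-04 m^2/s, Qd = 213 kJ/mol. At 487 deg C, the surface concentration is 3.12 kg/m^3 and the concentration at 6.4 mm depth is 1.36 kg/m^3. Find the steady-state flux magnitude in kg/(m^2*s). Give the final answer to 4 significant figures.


Step 1: D = D0 * exp(-Qd/(R*T))
T = 487 + 273.15 = 760.15 K
D = 3.1813e-04 * exp(-213e3 / (8.314 * 760.15)) = 7.33702e-19 m^2/s
Step 2: J = D * (C1 - C2) / dx
J = 7.33702e-19 * (3.12 - 1.36) / 6.4e-03
J = 2.018e-16 kg/(m^2*s)


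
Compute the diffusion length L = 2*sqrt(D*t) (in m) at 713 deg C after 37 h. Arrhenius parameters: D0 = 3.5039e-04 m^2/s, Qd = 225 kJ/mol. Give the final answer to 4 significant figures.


Step 1: D = D0 * exp(-Qd/(R*T))
T = 986.15 K
D = 3.5039e-04 * exp(-225e3 / (8.314 * 986.15)) = 4.22927e-16 m^2/s
Step 2: L = 2*sqrt(D*t)
t = 37 h = 133200 s
L = 2*sqrt(4.22927e-16 * 133200) = 1.501e-05 m


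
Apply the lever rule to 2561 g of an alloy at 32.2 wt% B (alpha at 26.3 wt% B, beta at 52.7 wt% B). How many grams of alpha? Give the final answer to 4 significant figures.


f_alpha = (C_beta - C0) / (C_beta - C_alpha)
f_alpha = (52.7 - 32.2) / (52.7 - 26.3) = 0.776515
m_alpha = f_alpha * m_total = 0.776515 * 2561 = 1989 g


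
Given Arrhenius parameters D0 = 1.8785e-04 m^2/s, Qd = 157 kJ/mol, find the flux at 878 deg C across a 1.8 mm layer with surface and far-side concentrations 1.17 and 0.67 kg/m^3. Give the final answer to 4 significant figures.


Step 1: D = D0 * exp(-Qd/(R*T))
T = 878 + 273.15 = 1151.15 K
D = 1.8785e-04 * exp(-157e3 / (8.314 * 1151.15)) = 1.41096e-11 m^2/s
Step 2: J = D * (C1 - C2) / dx
J = 1.41096e-11 * (1.17 - 0.67) / 1.8e-03
J = 3.919e-09 kg/(m^2*s)


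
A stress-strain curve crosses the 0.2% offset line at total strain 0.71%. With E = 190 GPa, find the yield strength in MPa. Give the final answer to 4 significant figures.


Offset strain = 0.002
Elastic strain at yield = total_strain - offset = 7.1e-03 - 0.002 = 5.1e-03
sigma_y = E * elastic_strain = 190000 * 5.1e-03
sigma_y = 969 MPa


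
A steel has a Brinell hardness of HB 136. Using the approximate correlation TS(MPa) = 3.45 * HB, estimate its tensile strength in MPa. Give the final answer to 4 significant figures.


TS (MPa) = 3.45 * HB
TS = 3.45 * 136
TS = 469.2 MPa


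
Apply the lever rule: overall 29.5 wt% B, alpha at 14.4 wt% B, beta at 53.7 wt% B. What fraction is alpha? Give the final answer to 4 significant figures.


f_alpha = (C_beta - C0) / (C_beta - C_alpha)
f_alpha = (53.7 - 29.5) / (53.7 - 14.4)
f_alpha = 0.6158


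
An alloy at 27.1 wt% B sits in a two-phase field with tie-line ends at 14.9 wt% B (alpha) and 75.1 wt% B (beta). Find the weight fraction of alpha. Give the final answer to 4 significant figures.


f_alpha = (C_beta - C0) / (C_beta - C_alpha)
f_alpha = (75.1 - 27.1) / (75.1 - 14.9)
f_alpha = 0.7973


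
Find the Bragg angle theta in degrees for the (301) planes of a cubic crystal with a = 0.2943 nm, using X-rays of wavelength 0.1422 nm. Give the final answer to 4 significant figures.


d = a / sqrt(h^2+k^2+l^2)
d = 0.2943 / sqrt(10) = 0.0930658 nm
lambda = 2*d*sin(theta)  =>  sin(theta) = lambda / (2*d)
sin(theta) = 0.1422 / (2 * 0.0930658) = 0.763975
theta = 49.82 deg


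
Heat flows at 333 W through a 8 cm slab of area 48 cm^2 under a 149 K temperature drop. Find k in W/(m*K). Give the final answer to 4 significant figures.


k = Q*L / (A*dT)
L = 0.08 m, A = 4.8e-03 m^2
k = 333 * 0.08 / (4.8e-03 * 149)
k = 37.25 W/(m*K)


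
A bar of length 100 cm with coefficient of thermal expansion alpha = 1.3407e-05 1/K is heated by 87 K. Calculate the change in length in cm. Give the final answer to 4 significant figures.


dL = L0 * alpha * dT
dL = 100 * 1.3407e-05 * 87
dL = 0.1166 cm


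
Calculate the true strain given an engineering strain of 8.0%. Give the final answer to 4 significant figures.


epsilon_true = ln(1 + epsilon_eng)
epsilon_true = ln(1 + 0.08)
epsilon_true = 0.07696


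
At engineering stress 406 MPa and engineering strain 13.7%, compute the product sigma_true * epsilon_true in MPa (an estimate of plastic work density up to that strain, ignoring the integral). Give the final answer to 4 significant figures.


sigma_true = sigma_eng * (1 + epsilon_eng)
sigma_true = 406 * (1 + 0.137) = 461.622 MPa
epsilon_true = ln(1 + epsilon_eng)
epsilon_true = ln(1 + 0.137) = 0.128393
sigma_true * epsilon_true = 461.622 * 0.128393 = 59.27 MPa


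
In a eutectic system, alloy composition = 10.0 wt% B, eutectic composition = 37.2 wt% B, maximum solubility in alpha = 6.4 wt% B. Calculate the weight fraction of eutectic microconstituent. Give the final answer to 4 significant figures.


f_primary = (C_e - C0) / (C_e - C_alpha_max)
f_primary = (37.2 - 10.0) / (37.2 - 6.4)
f_primary = 0.883117
f_eutectic = 1 - 0.883117 = 0.1169


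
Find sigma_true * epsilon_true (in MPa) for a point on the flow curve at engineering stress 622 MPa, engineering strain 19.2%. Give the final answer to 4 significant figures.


sigma_true = sigma_eng * (1 + epsilon_eng)
sigma_true = 622 * (1 + 0.192) = 741.424 MPa
epsilon_true = ln(1 + epsilon_eng)
epsilon_true = ln(1 + 0.192) = 0.175633
sigma_true * epsilon_true = 741.424 * 0.175633 = 130.2 MPa


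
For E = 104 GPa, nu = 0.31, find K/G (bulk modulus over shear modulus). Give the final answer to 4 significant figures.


G = E / (2*(1+nu))
G = 104 / (2*(1+0.31)) = 39.6947 GPa
K = E / (3*(1-2*nu))
K = 104 / (3*(1-2*0.31)) = 91.2281 GPa
K/G = 91.2281 / 39.6947 = 2.298


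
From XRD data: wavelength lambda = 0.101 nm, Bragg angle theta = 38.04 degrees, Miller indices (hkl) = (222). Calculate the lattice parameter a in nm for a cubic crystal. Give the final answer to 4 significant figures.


d = lambda / (2*sin(theta))
d = 0.101 / (2*sin(38.04 deg))
d = 0.0819524 nm
a = d * sqrt(h^2+k^2+l^2) = 0.0819524 * sqrt(12)
a = 0.2839 nm


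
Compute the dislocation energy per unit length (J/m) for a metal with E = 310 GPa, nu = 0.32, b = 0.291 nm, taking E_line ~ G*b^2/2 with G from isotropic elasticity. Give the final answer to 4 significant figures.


Step 1: G = E / (2*(1+nu))
G = 310 / (2*(1+0.32)) = 117.424 GPa = 1.17424e+11 Pa
Step 2: E_line = G*b^2/2
b = 0.291 nm = 2.91e-10 m
E_line = 0.5 * 1.17424e+11 * (2.91e-10)^2 = 4.972e-09 J/m


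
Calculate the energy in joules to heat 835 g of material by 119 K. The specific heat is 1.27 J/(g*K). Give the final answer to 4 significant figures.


Q = m * cp * dT
Q = 835 * 1.27 * 119
Q = 126200 J


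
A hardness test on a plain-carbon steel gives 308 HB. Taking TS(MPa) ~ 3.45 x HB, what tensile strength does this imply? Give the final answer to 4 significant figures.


TS (MPa) = 3.45 * HB
TS = 3.45 * 308
TS = 1063 MPa


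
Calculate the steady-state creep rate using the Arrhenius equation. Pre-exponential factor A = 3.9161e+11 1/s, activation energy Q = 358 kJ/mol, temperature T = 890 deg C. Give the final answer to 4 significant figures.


rate = A * exp(-Q / (R*T))
T = 890 + 273.15 = 1163.15 K
rate = 3.9161e+11 * exp(-358e3 / (8.314 * 1163.15))
rate = 3.275e-05 1/s


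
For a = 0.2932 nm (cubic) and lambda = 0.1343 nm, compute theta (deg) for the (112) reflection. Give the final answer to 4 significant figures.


d = a / sqrt(h^2+k^2+l^2)
d = 0.2932 / sqrt(6) = 0.119698 nm
lambda = 2*d*sin(theta)  =>  sin(theta) = lambda / (2*d)
sin(theta) = 0.1343 / (2 * 0.119698) = 0.560993
theta = 34.12 deg


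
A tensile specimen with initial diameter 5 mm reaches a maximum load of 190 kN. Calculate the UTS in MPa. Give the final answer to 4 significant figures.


A0 = pi*(d/2)^2 = pi*(5/2)^2 = 19.635 mm^2
UTS = F_max / A0 = 190*1000 / 19.635
UTS = 9677 MPa


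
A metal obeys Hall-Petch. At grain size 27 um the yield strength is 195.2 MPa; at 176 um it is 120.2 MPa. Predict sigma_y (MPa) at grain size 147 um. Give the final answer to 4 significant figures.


sigma_y = sigma0 + k / sqrt(d)
1/sqrt(d1) = 1/sqrt(2.7e-05) = 192.45;  1/sqrt(d2) = 75.3778
k = (sigma1 - sigma2) / (1/sqrt(d1) - 1/sqrt(d2)) = (195.2 - 120.2) / (192.45 - 75.3778) = 0.64063 MPa*m^0.5
sigma0 = sigma1 - k/sqrt(d1) = 195.2 - 0.64063*192.45 = 71.9107 MPa
sigma_y(d3) = 71.9107 + 0.64063 / sqrt(1.47e-04) = 124.7 MPa


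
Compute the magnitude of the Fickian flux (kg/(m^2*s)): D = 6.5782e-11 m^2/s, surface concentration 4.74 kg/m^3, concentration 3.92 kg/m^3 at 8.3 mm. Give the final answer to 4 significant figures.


J = -D * (dC/dx) = D * (C1 - C2) / dx
J = 6.5782e-11 * (4.74 - 3.92) / 8.3e-03
J = 6.499e-09 kg/(m^2*s)


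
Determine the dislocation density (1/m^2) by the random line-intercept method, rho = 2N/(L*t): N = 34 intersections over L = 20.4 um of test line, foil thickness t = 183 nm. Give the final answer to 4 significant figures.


rho = 2N / (L * t)
L = 20.4 um = 2.04e-05 m, t = 183 nm = 1.83e-07 m
rho = 2 * 34 / (2.04e-05 * 1.83e-07)
rho = 1.821e+13 1/m^2


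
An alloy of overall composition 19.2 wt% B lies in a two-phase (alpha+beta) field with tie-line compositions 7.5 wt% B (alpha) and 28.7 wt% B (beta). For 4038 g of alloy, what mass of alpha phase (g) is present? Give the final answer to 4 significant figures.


f_alpha = (C_beta - C0) / (C_beta - C_alpha)
f_alpha = (28.7 - 19.2) / (28.7 - 7.5) = 0.448113
m_alpha = f_alpha * m_total = 0.448113 * 4038 = 1809 g


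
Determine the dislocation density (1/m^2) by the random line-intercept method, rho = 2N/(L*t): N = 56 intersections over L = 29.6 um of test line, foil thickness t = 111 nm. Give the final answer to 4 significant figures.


rho = 2N / (L * t)
L = 29.6 um = 2.96e-05 m, t = 111 nm = 1.11e-07 m
rho = 2 * 56 / (2.96e-05 * 1.11e-07)
rho = 3.409e+13 1/m^2


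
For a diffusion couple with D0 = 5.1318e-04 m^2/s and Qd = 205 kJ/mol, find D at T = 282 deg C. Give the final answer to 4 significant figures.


D = D0 * exp(-Qd / (R*T))
T = 555.15 K
D = 5.1318e-04 * exp(-205e3 / (8.314 * 555.15))
D = 2.636e-23 m^2/s


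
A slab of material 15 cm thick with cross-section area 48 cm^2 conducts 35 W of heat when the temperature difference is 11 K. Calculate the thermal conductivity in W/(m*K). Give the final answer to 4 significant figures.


k = Q*L / (A*dT)
L = 0.15 m, A = 4.8e-03 m^2
k = 35 * 0.15 / (4.8e-03 * 11)
k = 99.43 W/(m*K)


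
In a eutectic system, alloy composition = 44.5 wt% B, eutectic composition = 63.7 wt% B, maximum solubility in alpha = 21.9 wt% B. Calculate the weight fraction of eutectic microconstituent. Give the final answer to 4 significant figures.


f_primary = (C_e - C0) / (C_e - C_alpha_max)
f_primary = (63.7 - 44.5) / (63.7 - 21.9)
f_primary = 0.45933
f_eutectic = 1 - 0.45933 = 0.5407


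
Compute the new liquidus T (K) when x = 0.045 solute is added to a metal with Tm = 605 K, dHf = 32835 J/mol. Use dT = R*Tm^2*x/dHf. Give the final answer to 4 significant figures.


dT = R*Tm^2*x / dHf
dT = 8.314 * 605^2 * 0.045 / 32835
dT = 4.17058 K
T_new = 605 - 4.17058 = 600.8 K


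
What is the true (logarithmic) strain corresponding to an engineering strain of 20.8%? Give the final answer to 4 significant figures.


epsilon_true = ln(1 + epsilon_eng)
epsilon_true = ln(1 + 0.208)
epsilon_true = 0.189


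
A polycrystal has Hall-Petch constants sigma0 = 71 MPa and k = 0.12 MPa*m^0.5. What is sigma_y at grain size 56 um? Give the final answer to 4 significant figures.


sigma_y = sigma0 + k / sqrt(d)
d = 56 um = 5.6e-05 m
sigma_y = 71 + 0.12 / sqrt(5.6e-05)
sigma_y = 87.04 MPa


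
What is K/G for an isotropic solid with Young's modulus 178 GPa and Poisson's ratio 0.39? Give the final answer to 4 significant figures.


G = E / (2*(1+nu))
G = 178 / (2*(1+0.39)) = 64.0288 GPa
K = E / (3*(1-2*nu))
K = 178 / (3*(1-2*0.39)) = 269.697 GPa
K/G = 269.697 / 64.0288 = 4.212


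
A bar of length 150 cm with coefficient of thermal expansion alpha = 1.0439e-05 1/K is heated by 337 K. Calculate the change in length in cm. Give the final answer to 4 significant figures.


dL = L0 * alpha * dT
dL = 150 * 1.0439e-05 * 337
dL = 0.5277 cm


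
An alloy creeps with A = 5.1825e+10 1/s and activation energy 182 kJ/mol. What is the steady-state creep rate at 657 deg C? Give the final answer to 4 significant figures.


rate = A * exp(-Q / (R*T))
T = 657 + 273.15 = 930.15 K
rate = 5.1825e+10 * exp(-182e3 / (8.314 * 930.15))
rate = 3.116 1/s


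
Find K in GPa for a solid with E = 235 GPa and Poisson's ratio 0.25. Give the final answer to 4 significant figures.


K = E / (3*(1-2*nu))
K = 235 / (3*(1-2*0.25))
K = 156.7 GPa


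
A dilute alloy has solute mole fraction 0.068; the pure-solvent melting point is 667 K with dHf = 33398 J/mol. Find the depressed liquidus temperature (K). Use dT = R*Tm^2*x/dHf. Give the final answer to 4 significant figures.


dT = R*Tm^2*x / dHf
dT = 8.314 * 667^2 * 0.068 / 33398
dT = 7.53096 K
T_new = 667 - 7.53096 = 659.5 K


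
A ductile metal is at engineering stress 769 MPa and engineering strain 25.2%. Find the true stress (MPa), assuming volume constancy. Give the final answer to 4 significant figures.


sigma_true = sigma_eng * (1 + epsilon_eng)
sigma_true = 769 * (1 + 0.252)
sigma_true = 962.8 MPa


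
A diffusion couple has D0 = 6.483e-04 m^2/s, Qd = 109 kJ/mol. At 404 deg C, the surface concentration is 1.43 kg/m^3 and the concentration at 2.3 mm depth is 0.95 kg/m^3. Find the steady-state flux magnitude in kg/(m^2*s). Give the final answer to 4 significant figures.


Step 1: D = D0 * exp(-Qd/(R*T))
T = 404 + 273.15 = 677.15 K
D = 6.483e-04 * exp(-109e3 / (8.314 * 677.15)) = 2.5312e-12 m^2/s
Step 2: J = D * (C1 - C2) / dx
J = 2.5312e-12 * (1.43 - 0.95) / 2.3e-03
J = 5.283e-10 kg/(m^2*s)


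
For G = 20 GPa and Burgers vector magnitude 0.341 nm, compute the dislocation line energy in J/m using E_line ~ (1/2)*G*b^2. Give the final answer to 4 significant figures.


E = G*b^2/2
b = 0.341 nm = 3.41e-10 m
G = 20 GPa = 2e+10 Pa
E = 0.5 * 2e+10 * (3.41e-10)^2
E = 1.163e-09 J/m


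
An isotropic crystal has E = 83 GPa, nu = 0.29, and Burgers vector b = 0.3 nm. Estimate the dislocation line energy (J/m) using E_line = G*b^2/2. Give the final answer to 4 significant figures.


Step 1: G = E / (2*(1+nu))
G = 83 / (2*(1+0.29)) = 32.1705 GPa = 3.21705e+10 Pa
Step 2: E_line = G*b^2/2
b = 0.3 nm = 3e-10 m
E_line = 0.5 * 3.21705e+10 * (3e-10)^2 = 1.448e-09 J/m


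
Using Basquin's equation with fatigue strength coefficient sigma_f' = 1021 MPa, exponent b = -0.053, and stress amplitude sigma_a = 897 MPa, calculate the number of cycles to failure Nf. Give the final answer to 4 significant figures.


sigma_a = sigma_f' * (2*Nf)^b
2*Nf = (sigma_a / sigma_f')^(1/b)
2*Nf = (897 / 1021)^(1/-0.053)
2*Nf = 11.5082
Nf = 5.754 cycles


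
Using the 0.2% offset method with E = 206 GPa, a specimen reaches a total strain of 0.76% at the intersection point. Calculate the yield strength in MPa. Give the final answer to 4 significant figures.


Offset strain = 0.002
Elastic strain at yield = total_strain - offset = 7.6e-03 - 0.002 = 5.6e-03
sigma_y = E * elastic_strain = 206000 * 5.6e-03
sigma_y = 1154 MPa


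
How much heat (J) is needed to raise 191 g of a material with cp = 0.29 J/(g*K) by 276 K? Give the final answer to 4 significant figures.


Q = m * cp * dT
Q = 191 * 0.29 * 276
Q = 15290 J


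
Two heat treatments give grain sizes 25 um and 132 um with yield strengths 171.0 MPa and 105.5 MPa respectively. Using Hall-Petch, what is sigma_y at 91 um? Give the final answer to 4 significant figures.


sigma_y = sigma0 + k / sqrt(d)
1/sqrt(d1) = 1/sqrt(2.5e-05) = 200;  1/sqrt(d2) = 87.0388
k = (sigma1 - sigma2) / (1/sqrt(d1) - 1/sqrt(d2)) = (171.0 - 105.5) / (200 - 87.0388) = 0.579845 MPa*m^0.5
sigma0 = sigma1 - k/sqrt(d1) = 171.0 - 0.579845*200 = 55.0309 MPa
sigma_y(d3) = 55.0309 + 0.579845 / sqrt(9.1e-05) = 115.8 MPa


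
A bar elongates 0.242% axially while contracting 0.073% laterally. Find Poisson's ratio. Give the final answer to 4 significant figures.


nu = -epsilon_lat / epsilon_axial
Lateral strain is contraction (negative), so using magnitudes:
nu = 0.073 / 0.242
nu = 0.3017


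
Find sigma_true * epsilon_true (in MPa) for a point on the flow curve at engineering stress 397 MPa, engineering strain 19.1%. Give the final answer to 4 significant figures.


sigma_true = sigma_eng * (1 + epsilon_eng)
sigma_true = 397 * (1 + 0.191) = 472.827 MPa
epsilon_true = ln(1 + epsilon_eng)
epsilon_true = ln(1 + 0.191) = 0.174793
sigma_true * epsilon_true = 472.827 * 0.174793 = 82.65 MPa


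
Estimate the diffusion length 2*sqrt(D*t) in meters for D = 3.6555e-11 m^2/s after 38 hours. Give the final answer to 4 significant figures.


t = 38 hr = 136800 s
Diffusion length = 2*sqrt(D*t)
= 2*sqrt(3.6555e-11 * 136800)
= 4.472e-03 m


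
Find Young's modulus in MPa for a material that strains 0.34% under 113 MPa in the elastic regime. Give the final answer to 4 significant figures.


E = sigma / epsilon
epsilon = 0.34% = 3.4e-03
E = 113 / 3.4e-03
E = 33240 MPa


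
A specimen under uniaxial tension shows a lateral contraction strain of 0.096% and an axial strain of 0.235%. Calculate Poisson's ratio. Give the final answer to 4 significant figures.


nu = -epsilon_lat / epsilon_axial
Lateral strain is contraction (negative), so using magnitudes:
nu = 0.096 / 0.235
nu = 0.4085


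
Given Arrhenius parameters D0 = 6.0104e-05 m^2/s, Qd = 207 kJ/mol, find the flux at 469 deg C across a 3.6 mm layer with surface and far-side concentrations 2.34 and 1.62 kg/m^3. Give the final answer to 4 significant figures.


Step 1: D = D0 * exp(-Qd/(R*T))
T = 469 + 273.15 = 742.15 K
D = 6.0104e-05 * exp(-207e3 / (8.314 * 742.15)) = 1.61855e-19 m^2/s
Step 2: J = D * (C1 - C2) / dx
J = 1.61855e-19 * (2.34 - 1.62) / 3.6e-03
J = 3.237e-17 kg/(m^2*s)


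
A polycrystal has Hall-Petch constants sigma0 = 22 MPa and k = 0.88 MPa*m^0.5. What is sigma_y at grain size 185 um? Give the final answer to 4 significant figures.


sigma_y = sigma0 + k / sqrt(d)
d = 185 um = 1.85e-04 m
sigma_y = 22 + 0.88 / sqrt(1.85e-04)
sigma_y = 86.7 MPa


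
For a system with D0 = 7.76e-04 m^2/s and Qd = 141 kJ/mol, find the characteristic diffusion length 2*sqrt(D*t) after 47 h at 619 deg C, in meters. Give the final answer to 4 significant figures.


Step 1: D = D0 * exp(-Qd/(R*T))
T = 892.15 K
D = 7.76e-04 * exp(-141e3 / (8.314 * 892.15)) = 4.30656e-12 m^2/s
Step 2: L = 2*sqrt(D*t)
t = 47 h = 169200 s
L = 2*sqrt(4.30656e-12 * 169200) = 1.707e-03 m


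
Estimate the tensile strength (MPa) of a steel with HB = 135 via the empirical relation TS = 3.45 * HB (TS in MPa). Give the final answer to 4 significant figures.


TS (MPa) = 3.45 * HB
TS = 3.45 * 135
TS = 465.8 MPa


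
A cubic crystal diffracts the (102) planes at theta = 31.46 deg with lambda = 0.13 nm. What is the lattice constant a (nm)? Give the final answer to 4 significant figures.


d = lambda / (2*sin(theta))
d = 0.13 / (2*sin(31.46 deg))
d = 0.124544 nm
a = d * sqrt(h^2+k^2+l^2) = 0.124544 * sqrt(5)
a = 0.2785 nm


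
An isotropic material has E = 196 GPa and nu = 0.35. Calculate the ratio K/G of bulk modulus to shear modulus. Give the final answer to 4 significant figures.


G = E / (2*(1+nu))
G = 196 / (2*(1+0.35)) = 72.5926 GPa
K = E / (3*(1-2*nu))
K = 196 / (3*(1-2*0.35)) = 217.778 GPa
K/G = 217.778 / 72.5926 = 3


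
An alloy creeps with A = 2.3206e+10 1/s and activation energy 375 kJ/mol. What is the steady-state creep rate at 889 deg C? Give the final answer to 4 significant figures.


rate = A * exp(-Q / (R*T))
T = 889 + 273.15 = 1162.15 K
rate = 2.3206e+10 * exp(-375e3 / (8.314 * 1162.15))
rate = 3.236e-07 1/s


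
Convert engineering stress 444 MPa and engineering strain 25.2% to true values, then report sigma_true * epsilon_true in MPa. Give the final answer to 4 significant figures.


sigma_true = sigma_eng * (1 + epsilon_eng)
sigma_true = 444 * (1 + 0.252) = 555.888 MPa
epsilon_true = ln(1 + epsilon_eng)
epsilon_true = ln(1 + 0.252) = 0.224742
sigma_true * epsilon_true = 555.888 * 0.224742 = 124.9 MPa


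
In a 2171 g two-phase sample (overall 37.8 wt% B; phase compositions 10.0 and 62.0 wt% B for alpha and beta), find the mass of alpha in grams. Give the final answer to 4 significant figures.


f_alpha = (C_beta - C0) / (C_beta - C_alpha)
f_alpha = (62.0 - 37.8) / (62.0 - 10.0) = 0.465385
m_alpha = f_alpha * m_total = 0.465385 * 2171 = 1010 g


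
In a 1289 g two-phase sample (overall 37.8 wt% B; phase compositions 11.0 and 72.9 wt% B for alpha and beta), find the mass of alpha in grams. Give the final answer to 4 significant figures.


f_alpha = (C_beta - C0) / (C_beta - C_alpha)
f_alpha = (72.9 - 37.8) / (72.9 - 11.0) = 0.567044
m_alpha = f_alpha * m_total = 0.567044 * 1289 = 730.9 g


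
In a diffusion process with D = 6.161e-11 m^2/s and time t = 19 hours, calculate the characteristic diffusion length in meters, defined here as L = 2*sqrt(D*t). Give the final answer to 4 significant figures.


t = 19 hr = 68400 s
Diffusion length = 2*sqrt(D*t)
= 2*sqrt(6.161e-11 * 68400)
= 4.106e-03 m


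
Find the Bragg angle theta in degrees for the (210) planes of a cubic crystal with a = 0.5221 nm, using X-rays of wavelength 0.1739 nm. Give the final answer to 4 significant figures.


d = a / sqrt(h^2+k^2+l^2)
d = 0.5221 / sqrt(5) = 0.23349 nm
lambda = 2*d*sin(theta)  =>  sin(theta) = lambda / (2*d)
sin(theta) = 0.1739 / (2 * 0.23349) = 0.372392
theta = 21.86 deg


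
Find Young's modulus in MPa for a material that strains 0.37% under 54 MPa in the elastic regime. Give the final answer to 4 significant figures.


E = sigma / epsilon
epsilon = 0.37% = 3.7e-03
E = 54 / 3.7e-03
E = 14590 MPa


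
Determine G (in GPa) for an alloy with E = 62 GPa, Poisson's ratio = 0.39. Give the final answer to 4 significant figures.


G = E / (2*(1+nu))
G = 62 / (2*(1+0.39))
G = 22.3 GPa


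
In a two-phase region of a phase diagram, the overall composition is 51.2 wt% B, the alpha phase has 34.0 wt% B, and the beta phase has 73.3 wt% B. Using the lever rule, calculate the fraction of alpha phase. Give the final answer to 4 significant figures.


f_alpha = (C_beta - C0) / (C_beta - C_alpha)
f_alpha = (73.3 - 51.2) / (73.3 - 34.0)
f_alpha = 0.5623


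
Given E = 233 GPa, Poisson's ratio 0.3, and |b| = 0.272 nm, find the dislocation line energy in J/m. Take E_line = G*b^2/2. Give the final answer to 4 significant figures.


Step 1: G = E / (2*(1+nu))
G = 233 / (2*(1+0.3)) = 89.6154 GPa = 8.96154e+10 Pa
Step 2: E_line = G*b^2/2
b = 0.272 nm = 2.72e-10 m
E_line = 0.5 * 8.96154e+10 * (2.72e-10)^2 = 3.315e-09 J/m


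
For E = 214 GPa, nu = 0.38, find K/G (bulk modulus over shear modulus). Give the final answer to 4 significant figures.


G = E / (2*(1+nu))
G = 214 / (2*(1+0.38)) = 77.5362 GPa
K = E / (3*(1-2*nu))
K = 214 / (3*(1-2*0.38)) = 297.222 GPa
K/G = 297.222 / 77.5362 = 3.833


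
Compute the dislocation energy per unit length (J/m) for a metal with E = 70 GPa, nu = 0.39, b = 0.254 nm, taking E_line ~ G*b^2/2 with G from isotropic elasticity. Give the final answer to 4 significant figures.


Step 1: G = E / (2*(1+nu))
G = 70 / (2*(1+0.39)) = 25.1799 GPa = 2.51799e+10 Pa
Step 2: E_line = G*b^2/2
b = 0.254 nm = 2.54e-10 m
E_line = 0.5 * 2.51799e+10 * (2.54e-10)^2 = 8.123e-10 J/m


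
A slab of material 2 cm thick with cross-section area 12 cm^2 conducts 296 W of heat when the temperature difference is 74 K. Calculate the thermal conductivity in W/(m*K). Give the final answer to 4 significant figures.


k = Q*L / (A*dT)
L = 0.02 m, A = 1.2e-03 m^2
k = 296 * 0.02 / (1.2e-03 * 74)
k = 66.67 W/(m*K)


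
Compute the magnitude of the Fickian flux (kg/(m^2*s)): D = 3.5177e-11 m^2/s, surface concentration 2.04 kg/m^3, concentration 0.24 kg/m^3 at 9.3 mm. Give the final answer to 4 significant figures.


J = -D * (dC/dx) = D * (C1 - C2) / dx
J = 3.5177e-11 * (2.04 - 0.24) / 9.3e-03
J = 6.808e-09 kg/(m^2*s)


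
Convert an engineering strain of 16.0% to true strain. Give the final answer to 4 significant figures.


epsilon_true = ln(1 + epsilon_eng)
epsilon_true = ln(1 + 0.16)
epsilon_true = 0.1484


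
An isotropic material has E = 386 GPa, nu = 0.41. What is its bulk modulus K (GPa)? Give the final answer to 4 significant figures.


K = E / (3*(1-2*nu))
K = 386 / (3*(1-2*0.41))
K = 714.8 GPa


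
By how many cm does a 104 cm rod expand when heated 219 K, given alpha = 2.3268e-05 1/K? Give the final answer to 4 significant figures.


dL = L0 * alpha * dT
dL = 104 * 2.3268e-05 * 219
dL = 0.53 cm


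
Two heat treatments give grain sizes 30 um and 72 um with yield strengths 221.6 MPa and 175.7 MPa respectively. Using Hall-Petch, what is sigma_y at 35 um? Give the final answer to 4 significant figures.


sigma_y = sigma0 + k / sqrt(d)
1/sqrt(d1) = 1/sqrt(3e-05) = 182.574;  1/sqrt(d2) = 117.851
k = (sigma1 - sigma2) / (1/sqrt(d1) - 1/sqrt(d2)) = (221.6 - 175.7) / (182.574 - 117.851) = 0.709175 MPa*m^0.5
sigma0 = sigma1 - k/sqrt(d1) = 221.6 - 0.709175*182.574 = 92.1229 MPa
sigma_y(d3) = 92.1229 + 0.709175 / sqrt(3.5e-05) = 212 MPa


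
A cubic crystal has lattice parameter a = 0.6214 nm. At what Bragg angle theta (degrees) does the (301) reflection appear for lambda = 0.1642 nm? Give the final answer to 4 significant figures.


d = a / sqrt(h^2+k^2+l^2)
d = 0.6214 / sqrt(10) = 0.196504 nm
lambda = 2*d*sin(theta)  =>  sin(theta) = lambda / (2*d)
sin(theta) = 0.1642 / (2 * 0.196504) = 0.417803
theta = 24.7 deg


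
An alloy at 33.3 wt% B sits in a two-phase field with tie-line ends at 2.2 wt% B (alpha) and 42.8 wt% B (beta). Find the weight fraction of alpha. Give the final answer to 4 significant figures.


f_alpha = (C_beta - C0) / (C_beta - C_alpha)
f_alpha = (42.8 - 33.3) / (42.8 - 2.2)
f_alpha = 0.234


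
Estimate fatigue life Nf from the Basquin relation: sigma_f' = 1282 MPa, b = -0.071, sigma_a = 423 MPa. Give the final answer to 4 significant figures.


sigma_a = sigma_f' * (2*Nf)^b
2*Nf = (sigma_a / sigma_f')^(1/b)
2*Nf = (423 / 1282)^(1/-0.071)
2*Nf = 6.05845e+06
Nf = 3.029e+06 cycles


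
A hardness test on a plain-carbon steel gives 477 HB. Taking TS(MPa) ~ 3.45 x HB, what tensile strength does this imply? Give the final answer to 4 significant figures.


TS (MPa) = 3.45 * HB
TS = 3.45 * 477
TS = 1646 MPa


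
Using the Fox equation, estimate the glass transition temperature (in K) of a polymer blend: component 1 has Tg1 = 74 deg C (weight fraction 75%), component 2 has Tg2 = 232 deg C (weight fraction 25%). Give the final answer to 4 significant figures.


1/Tg = w1/Tg1 + w2/Tg2 (in Kelvin)
Tg1 = 347.15 K, Tg2 = 505.15 K
1/Tg = 0.75/347.15 + 0.25/505.15
Tg = 376.6 K


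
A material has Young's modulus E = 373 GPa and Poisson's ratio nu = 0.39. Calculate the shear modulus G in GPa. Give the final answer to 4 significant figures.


G = E / (2*(1+nu))
G = 373 / (2*(1+0.39))
G = 134.2 GPa


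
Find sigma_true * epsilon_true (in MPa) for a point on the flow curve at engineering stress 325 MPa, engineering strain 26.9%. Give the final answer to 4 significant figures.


sigma_true = sigma_eng * (1 + epsilon_eng)
sigma_true = 325 * (1 + 0.269) = 412.425 MPa
epsilon_true = ln(1 + epsilon_eng)
epsilon_true = ln(1 + 0.269) = 0.238229
sigma_true * epsilon_true = 412.425 * 0.238229 = 98.25 MPa


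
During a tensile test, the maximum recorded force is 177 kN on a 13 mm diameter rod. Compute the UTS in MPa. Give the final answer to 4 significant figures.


A0 = pi*(d/2)^2 = pi*(13/2)^2 = 132.732 mm^2
UTS = F_max / A0 = 177*1000 / 132.732
UTS = 1334 MPa


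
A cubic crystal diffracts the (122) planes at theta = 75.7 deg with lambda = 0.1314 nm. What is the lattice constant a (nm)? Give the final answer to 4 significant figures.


d = lambda / (2*sin(theta))
d = 0.1314 / (2*sin(75.7 deg))
d = 0.0678008 nm
a = d * sqrt(h^2+k^2+l^2) = 0.0678008 * sqrt(9)
a = 0.2034 nm


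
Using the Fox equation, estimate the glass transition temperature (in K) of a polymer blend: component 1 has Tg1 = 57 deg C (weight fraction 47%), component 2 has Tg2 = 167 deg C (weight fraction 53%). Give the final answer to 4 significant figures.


1/Tg = w1/Tg1 + w2/Tg2 (in Kelvin)
Tg1 = 330.15 K, Tg2 = 440.15 K
1/Tg = 0.47/330.15 + 0.53/440.15
Tg = 380.6 K


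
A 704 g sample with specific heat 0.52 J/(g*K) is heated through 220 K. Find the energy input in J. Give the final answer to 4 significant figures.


Q = m * cp * dT
Q = 704 * 0.52 * 220
Q = 80540 J


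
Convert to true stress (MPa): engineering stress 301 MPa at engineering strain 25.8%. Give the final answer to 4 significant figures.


sigma_true = sigma_eng * (1 + epsilon_eng)
sigma_true = 301 * (1 + 0.258)
sigma_true = 378.7 MPa


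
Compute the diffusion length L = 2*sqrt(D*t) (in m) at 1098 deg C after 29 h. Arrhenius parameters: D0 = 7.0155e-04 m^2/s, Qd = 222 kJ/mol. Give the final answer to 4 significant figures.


Step 1: D = D0 * exp(-Qd/(R*T))
T = 1371.15 K
D = 7.0155e-04 * exp(-222e3 / (8.314 * 1371.15)) = 2.44654e-12 m^2/s
Step 2: L = 2*sqrt(D*t)
t = 29 h = 104400 s
L = 2*sqrt(2.44654e-12 * 104400) = 1.011e-03 m


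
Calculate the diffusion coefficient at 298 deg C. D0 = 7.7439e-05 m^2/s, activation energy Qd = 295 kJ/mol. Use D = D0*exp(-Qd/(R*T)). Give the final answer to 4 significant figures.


D = D0 * exp(-Qd / (R*T))
T = 571.15 K
D = 7.7439e-05 * exp(-295e3 / (8.314 * 571.15))
D = 8.104e-32 m^2/s


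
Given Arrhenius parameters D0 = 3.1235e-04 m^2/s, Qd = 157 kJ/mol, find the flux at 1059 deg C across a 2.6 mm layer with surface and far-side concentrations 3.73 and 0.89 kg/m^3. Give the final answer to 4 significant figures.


Step 1: D = D0 * exp(-Qd/(R*T))
T = 1059 + 273.15 = 1332.15 K
D = 3.1235e-04 * exp(-157e3 / (8.314 * 1332.15)) = 2.17935e-10 m^2/s
Step 2: J = D * (C1 - C2) / dx
J = 2.17935e-10 * (3.73 - 0.89) / 2.6e-03
J = 2.381e-07 kg/(m^2*s)


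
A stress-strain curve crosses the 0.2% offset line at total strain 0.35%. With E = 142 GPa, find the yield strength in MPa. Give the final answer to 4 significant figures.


Offset strain = 0.002
Elastic strain at yield = total_strain - offset = 3.5e-03 - 0.002 = 1.5e-03
sigma_y = E * elastic_strain = 142000 * 1.5e-03
sigma_y = 213 MPa


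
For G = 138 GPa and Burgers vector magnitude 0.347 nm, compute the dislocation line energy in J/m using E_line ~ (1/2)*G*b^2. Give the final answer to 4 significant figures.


E = G*b^2/2
b = 0.347 nm = 3.47e-10 m
G = 138 GPa = 1.38e+11 Pa
E = 0.5 * 1.38e+11 * (3.47e-10)^2
E = 8.308e-09 J/m


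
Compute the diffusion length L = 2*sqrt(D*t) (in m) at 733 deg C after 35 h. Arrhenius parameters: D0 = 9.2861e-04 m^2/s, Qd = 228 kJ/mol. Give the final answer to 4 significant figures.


Step 1: D = D0 * exp(-Qd/(R*T))
T = 1006.15 K
D = 9.2861e-04 * exp(-228e3 / (8.314 * 1006.15)) = 1.35115e-15 m^2/s
Step 2: L = 2*sqrt(D*t)
t = 35 h = 126000 s
L = 2*sqrt(1.35115e-15 * 126000) = 2.61e-05 m


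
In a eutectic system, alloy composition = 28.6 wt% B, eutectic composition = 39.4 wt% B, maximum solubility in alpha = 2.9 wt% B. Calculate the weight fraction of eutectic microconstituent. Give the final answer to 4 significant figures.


f_primary = (C_e - C0) / (C_e - C_alpha_max)
f_primary = (39.4 - 28.6) / (39.4 - 2.9)
f_primary = 0.29589
f_eutectic = 1 - 0.29589 = 0.7041


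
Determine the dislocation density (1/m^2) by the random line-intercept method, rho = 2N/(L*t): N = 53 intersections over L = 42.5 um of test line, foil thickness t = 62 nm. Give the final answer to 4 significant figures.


rho = 2N / (L * t)
L = 42.5 um = 4.25e-05 m, t = 62 nm = 6.2e-08 m
rho = 2 * 53 / (4.25e-05 * 6.2e-08)
rho = 4.023e+13 1/m^2


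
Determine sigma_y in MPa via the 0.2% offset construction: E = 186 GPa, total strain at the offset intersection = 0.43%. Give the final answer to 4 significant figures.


Offset strain = 0.002
Elastic strain at yield = total_strain - offset = 4.3e-03 - 0.002 = 2.3e-03
sigma_y = E * elastic_strain = 186000 * 2.3e-03
sigma_y = 427.8 MPa


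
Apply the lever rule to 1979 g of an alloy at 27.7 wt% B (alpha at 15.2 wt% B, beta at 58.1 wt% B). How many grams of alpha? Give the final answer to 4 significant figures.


f_alpha = (C_beta - C0) / (C_beta - C_alpha)
f_alpha = (58.1 - 27.7) / (58.1 - 15.2) = 0.708625
m_alpha = f_alpha * m_total = 0.708625 * 1979 = 1402 g


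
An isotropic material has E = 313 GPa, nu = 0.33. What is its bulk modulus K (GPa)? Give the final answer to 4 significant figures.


K = E / (3*(1-2*nu))
K = 313 / (3*(1-2*0.33))
K = 306.9 GPa


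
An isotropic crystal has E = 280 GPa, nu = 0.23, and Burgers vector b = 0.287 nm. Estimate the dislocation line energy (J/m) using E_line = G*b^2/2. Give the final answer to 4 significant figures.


Step 1: G = E / (2*(1+nu))
G = 280 / (2*(1+0.23)) = 113.821 GPa = 1.13821e+11 Pa
Step 2: E_line = G*b^2/2
b = 0.287 nm = 2.87e-10 m
E_line = 0.5 * 1.13821e+11 * (2.87e-10)^2 = 4.688e-09 J/m


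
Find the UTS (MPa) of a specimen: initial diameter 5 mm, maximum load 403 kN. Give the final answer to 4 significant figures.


A0 = pi*(d/2)^2 = pi*(5/2)^2 = 19.635 mm^2
UTS = F_max / A0 = 403*1000 / 19.635
UTS = 20520 MPa


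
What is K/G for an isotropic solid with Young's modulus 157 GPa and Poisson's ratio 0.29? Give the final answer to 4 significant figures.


G = E / (2*(1+nu))
G = 157 / (2*(1+0.29)) = 60.8527 GPa
K = E / (3*(1-2*nu))
K = 157 / (3*(1-2*0.29)) = 124.603 GPa
K/G = 124.603 / 60.8527 = 2.048


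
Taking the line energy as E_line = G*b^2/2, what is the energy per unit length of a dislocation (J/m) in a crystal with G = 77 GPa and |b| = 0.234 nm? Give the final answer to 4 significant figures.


E = G*b^2/2
b = 0.234 nm = 2.34e-10 m
G = 77 GPa = 7.7e+10 Pa
E = 0.5 * 7.7e+10 * (2.34e-10)^2
E = 2.108e-09 J/m


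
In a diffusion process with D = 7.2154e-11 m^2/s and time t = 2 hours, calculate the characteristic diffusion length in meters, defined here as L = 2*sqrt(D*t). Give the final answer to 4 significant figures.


t = 2 hr = 7200 s
Diffusion length = 2*sqrt(D*t)
= 2*sqrt(7.2154e-11 * 7200)
= 1.442e-03 m


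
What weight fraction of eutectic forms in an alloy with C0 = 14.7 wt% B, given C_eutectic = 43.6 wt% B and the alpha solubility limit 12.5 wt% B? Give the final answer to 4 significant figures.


f_primary = (C_e - C0) / (C_e - C_alpha_max)
f_primary = (43.6 - 14.7) / (43.6 - 12.5)
f_primary = 0.92926
f_eutectic = 1 - 0.92926 = 0.07074


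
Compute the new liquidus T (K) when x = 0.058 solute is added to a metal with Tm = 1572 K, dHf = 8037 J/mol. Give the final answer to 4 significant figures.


dT = R*Tm^2*x / dHf
dT = 8.314 * 1572^2 * 0.058 / 8037
dT = 148.269 K
T_new = 1572 - 148.269 = 1424 K


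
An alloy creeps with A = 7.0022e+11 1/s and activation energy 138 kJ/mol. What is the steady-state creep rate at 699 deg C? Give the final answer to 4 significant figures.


rate = A * exp(-Q / (R*T))
T = 699 + 273.15 = 972.15 K
rate = 7.0022e+11 * exp(-138e3 / (8.314 * 972.15))
rate = 26920 1/s


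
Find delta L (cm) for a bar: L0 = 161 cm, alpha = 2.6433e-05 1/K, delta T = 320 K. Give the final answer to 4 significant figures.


dL = L0 * alpha * dT
dL = 161 * 2.6433e-05 * 320
dL = 1.362 cm


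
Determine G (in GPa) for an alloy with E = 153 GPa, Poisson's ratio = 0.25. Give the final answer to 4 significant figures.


G = E / (2*(1+nu))
G = 153 / (2*(1+0.25))
G = 61.2 GPa


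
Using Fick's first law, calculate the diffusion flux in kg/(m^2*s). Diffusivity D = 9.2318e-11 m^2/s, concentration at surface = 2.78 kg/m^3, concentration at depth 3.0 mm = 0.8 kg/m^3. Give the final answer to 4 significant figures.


J = -D * (dC/dx) = D * (C1 - C2) / dx
J = 9.2318e-11 * (2.78 - 0.8) / 3e-03
J = 6.093e-08 kg/(m^2*s)


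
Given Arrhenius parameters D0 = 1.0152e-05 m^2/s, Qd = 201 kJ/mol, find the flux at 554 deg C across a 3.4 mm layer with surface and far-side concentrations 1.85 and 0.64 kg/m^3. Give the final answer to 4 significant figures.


Step 1: D = D0 * exp(-Qd/(R*T))
T = 554 + 273.15 = 827.15 K
D = 1.0152e-05 * exp(-201e3 / (8.314 * 827.15)) = 2.05549e-18 m^2/s
Step 2: J = D * (C1 - C2) / dx
J = 2.05549e-18 * (1.85 - 0.64) / 3.4e-03
J = 7.315e-16 kg/(m^2*s)


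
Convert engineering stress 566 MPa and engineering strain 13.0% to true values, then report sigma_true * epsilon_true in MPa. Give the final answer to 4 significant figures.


sigma_true = sigma_eng * (1 + epsilon_eng)
sigma_true = 566 * (1 + 0.13) = 639.58 MPa
epsilon_true = ln(1 + epsilon_eng)
epsilon_true = ln(1 + 0.13) = 0.122218
sigma_true * epsilon_true = 639.58 * 0.122218 = 78.17 MPa


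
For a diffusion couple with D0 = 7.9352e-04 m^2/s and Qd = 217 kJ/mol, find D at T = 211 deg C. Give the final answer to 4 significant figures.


D = D0 * exp(-Qd / (R*T))
T = 484.15 K
D = 7.9352e-04 * exp(-217e3 / (8.314 * 484.15))
D = 3.067e-27 m^2/s
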